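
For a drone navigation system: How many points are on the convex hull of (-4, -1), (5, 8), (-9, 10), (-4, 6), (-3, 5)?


Convex hull vertices (CCW): (-9, 10), (-4, -1), (5, 8)
Count = 3

3


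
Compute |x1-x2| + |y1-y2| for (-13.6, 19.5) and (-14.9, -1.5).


|(-13.6)-(-14.9)| + |19.5-(-1.5)| = 1.3 + 21 = 22.3

22.3


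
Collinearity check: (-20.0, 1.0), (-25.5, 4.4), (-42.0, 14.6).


Cross product: ((-25.5)-(-20))*(14.6-1) - (4.4-1)*((-42)-(-20))
= 0

Yes, collinear


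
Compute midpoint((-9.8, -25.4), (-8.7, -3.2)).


M = (((-9.8)+(-8.7))/2, ((-25.4)+(-3.2))/2)
= (-9.25, -14.3)

(-9.25, -14.3)


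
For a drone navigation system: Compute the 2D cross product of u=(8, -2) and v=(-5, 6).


u x v = u_x*v_y - u_y*v_x = 8*6 - (-2)*(-5)
= 48 - 10 = 38

38


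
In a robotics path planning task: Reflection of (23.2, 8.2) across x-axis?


Reflection over x-axis: (x,y) -> (x,-y)
(23.2, 8.2) -> (23.2, -8.2)

(23.2, -8.2)


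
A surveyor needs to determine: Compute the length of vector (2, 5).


|u| = sqrt(2^2 + 5^2) = sqrt(29) = 5.3852

5.3852


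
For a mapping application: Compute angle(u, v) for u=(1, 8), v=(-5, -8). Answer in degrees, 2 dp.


u.v = -69, |u| = sqrt(65) = 8.0623, |v| = sqrt(89) = 9.434
cos(theta) = u.v/(|u||v|) = -69/sqrt(5785) = -0.907188
theta = acos(-0.907188) = 155.12 degrees

155.12 degrees


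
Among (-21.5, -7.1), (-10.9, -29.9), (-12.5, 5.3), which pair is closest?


d(P0,P1) = 25.1436, d(P0,P2) = 15.3219, d(P1,P2) = 35.2363
Closest: P0 and P2

Closest pair: (-21.5, -7.1) and (-12.5, 5.3), distance = 15.3219


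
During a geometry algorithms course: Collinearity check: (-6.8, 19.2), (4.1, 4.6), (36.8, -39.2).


Cross product: (4.1-(-6.8))*((-39.2)-19.2) - (4.6-19.2)*(36.8-(-6.8))
= 0

Yes, collinear


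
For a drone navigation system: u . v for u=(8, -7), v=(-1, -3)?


u . v = u_x*v_x + u_y*v_y = 8*(-1) + (-7)*(-3)
= (-8) + 21 = 13

13


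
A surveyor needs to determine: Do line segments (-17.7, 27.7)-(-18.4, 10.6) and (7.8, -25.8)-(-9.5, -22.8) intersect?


Cross products: d1=-849.05, d2=-551.12, d3=473.5, d4=175.57
d1*d2 < 0 and d3*d4 < 0? no

No, they don't intersect


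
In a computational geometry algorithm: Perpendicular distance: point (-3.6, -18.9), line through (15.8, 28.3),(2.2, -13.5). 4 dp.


|cross product| = 169
|line direction| = sqrt(1932.2) = 43.9568
Distance = 169/sqrt(1932.2) = 3.8447

3.8447


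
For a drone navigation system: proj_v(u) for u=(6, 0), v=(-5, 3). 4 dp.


u.v = -30, |v| = sqrt(34) = 5.831
Scalar projection = u.v / |v| = -30 / sqrt(34) = -5.145

-5.145


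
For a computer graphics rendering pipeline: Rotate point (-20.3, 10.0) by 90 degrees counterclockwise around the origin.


90° CCW: (x,y) -> (-y, x)
(-20.3,10) -> (-10, -20.3)

(-10, -20.3)


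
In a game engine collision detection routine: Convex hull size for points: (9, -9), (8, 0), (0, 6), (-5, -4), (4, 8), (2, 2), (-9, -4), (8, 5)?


Convex hull vertices (CCW): (-9, -4), (9, -9), (8, 5), (4, 8), (0, 6)
Count = 5

5


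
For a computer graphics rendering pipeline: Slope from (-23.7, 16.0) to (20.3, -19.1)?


slope = (y2-y1)/(x2-x1) = ((-19.1)-16)/(20.3-(-23.7)) = (-35.1)/44 = -0.7977

-0.7977


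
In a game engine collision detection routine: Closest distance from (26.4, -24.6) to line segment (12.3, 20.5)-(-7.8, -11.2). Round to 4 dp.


Project P onto AB: t = 0.8136 (clamped to [0,1])
Closest point on segment: (-4.0531, -5.2906)
Distance: 36.0588

36.0588


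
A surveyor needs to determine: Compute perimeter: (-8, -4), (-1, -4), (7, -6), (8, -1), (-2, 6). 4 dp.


Sides: (-8, -4)->(-1, -4): sqrt(49) = 7, (-1, -4)->(7, -6): sqrt(68) = 8.246211, (7, -6)->(8, -1): sqrt(26) = 5.09902, (8, -1)->(-2, 6): sqrt(149) = 12.206556, (-2, 6)->(-8, -4): sqrt(136) = 11.661904
Sum = 44.213691
Perimeter = 44.2137

44.2137


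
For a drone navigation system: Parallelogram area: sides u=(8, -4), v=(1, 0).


|u x v| = |8*0 - (-4)*1|
= |0 - (-4)| = 4

4


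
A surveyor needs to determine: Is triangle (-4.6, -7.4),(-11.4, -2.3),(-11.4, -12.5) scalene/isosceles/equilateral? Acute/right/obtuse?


Side lengths squared: AB^2=72.25, BC^2=104.04, CA^2=72.25
Sorted: [72.25, 72.25, 104.04]
By sides: Isosceles, By angles: Acute

Isosceles, Acute


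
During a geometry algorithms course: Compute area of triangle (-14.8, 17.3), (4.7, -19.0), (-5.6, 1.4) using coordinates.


Area = |x_A(y_B-y_C) + x_B(y_C-y_A) + x_C(y_A-y_B)|/2
= |301.92 + (-74.73) + (-203.28)|/2
= 23.91/2 = 11.955

11.955


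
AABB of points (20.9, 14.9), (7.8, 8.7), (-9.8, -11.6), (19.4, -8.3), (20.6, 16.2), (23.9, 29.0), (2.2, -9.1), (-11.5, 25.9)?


x range: [-11.5, 23.9]
y range: [-11.6, 29]
Bounding box: (-11.5,-11.6) to (23.9,29)

(-11.5,-11.6) to (23.9,29)


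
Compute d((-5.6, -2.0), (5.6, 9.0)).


dx=11.2, dy=11
d^2 = 11.2^2 + 11^2 = 246.44
d = sqrt(246.44) = 15.6984

15.6984


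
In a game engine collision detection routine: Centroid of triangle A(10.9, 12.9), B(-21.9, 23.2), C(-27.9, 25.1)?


Centroid = ((x_A+x_B+x_C)/3, (y_A+y_B+y_C)/3)
= ((10.9+(-21.9)+(-27.9))/3, (12.9+23.2+25.1)/3)
= (-12.9667, 20.4)

(-12.9667, 20.4)


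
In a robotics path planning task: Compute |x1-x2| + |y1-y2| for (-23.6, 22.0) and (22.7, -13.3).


|(-23.6)-22.7| + |22-(-13.3)| = 46.3 + 35.3 = 81.6

81.6


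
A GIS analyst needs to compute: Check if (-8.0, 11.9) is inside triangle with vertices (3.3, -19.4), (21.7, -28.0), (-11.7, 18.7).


Cross products: AB x AP = 478.74, BC x BP = 54.33, CA x CP = 38.97
All same sign? yes

Yes, inside


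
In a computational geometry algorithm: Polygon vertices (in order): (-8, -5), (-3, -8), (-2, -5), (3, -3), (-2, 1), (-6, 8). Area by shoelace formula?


Shoelace sum: ((-8)*(-8) - (-3)*(-5)) + ((-3)*(-5) - (-2)*(-8)) + ((-2)*(-3) - 3*(-5)) + (3*1 - (-2)*(-3)) + ((-2)*8 - (-6)*1) + ((-6)*(-5) - (-8)*8)
= 150
Area = |150|/2 = 75

75


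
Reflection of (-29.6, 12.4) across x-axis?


Reflection over x-axis: (x,y) -> (x,-y)
(-29.6, 12.4) -> (-29.6, -12.4)

(-29.6, -12.4)


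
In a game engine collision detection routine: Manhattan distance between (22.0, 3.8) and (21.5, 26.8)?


|22-21.5| + |3.8-26.8| = 0.5 + 23 = 23.5

23.5


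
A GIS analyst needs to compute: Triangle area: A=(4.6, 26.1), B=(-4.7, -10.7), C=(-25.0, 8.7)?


Area = |x_A(y_B-y_C) + x_B(y_C-y_A) + x_C(y_A-y_B)|/2
= |(-89.24) + 81.78 + (-920)|/2
= 927.46/2 = 463.73

463.73


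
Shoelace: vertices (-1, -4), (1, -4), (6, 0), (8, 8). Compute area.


Shoelace sum: ((-1)*(-4) - 1*(-4)) + (1*0 - 6*(-4)) + (6*8 - 8*0) + (8*(-4) - (-1)*8)
= 56
Area = |56|/2 = 28

28


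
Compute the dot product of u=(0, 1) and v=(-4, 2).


u . v = u_x*v_x + u_y*v_y = 0*(-4) + 1*2
= 0 + 2 = 2

2


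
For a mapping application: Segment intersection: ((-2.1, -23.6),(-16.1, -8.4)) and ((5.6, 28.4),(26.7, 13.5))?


Cross products: d1=-1211.93, d2=-1099.81, d3=-845.04, d4=-957.16
d1*d2 < 0 and d3*d4 < 0? no

No, they don't intersect


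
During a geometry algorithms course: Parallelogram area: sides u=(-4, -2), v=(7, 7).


|u x v| = |(-4)*7 - (-2)*7|
= |(-28) - (-14)| = 14

14


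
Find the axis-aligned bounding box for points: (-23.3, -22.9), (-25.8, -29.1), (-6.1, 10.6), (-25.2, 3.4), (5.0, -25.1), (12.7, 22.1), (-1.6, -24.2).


x range: [-25.8, 12.7]
y range: [-29.1, 22.1]
Bounding box: (-25.8,-29.1) to (12.7,22.1)

(-25.8,-29.1) to (12.7,22.1)


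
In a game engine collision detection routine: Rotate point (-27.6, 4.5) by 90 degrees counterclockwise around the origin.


90° CCW: (x,y) -> (-y, x)
(-27.6,4.5) -> (-4.5, -27.6)

(-4.5, -27.6)


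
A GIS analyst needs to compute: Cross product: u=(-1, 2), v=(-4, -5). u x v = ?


u x v = u_x*v_y - u_y*v_x = (-1)*(-5) - 2*(-4)
= 5 - (-8) = 13

13


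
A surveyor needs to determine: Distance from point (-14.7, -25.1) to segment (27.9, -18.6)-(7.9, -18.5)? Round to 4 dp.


Project P onto AB: t = 1 (clamped to [0,1])
Closest point on segment: (7.9, -18.5)
Distance: 23.544

23.544


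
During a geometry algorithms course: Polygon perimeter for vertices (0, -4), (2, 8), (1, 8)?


Sides: (0, -4)->(2, 8): sqrt(148) = 12.165525, (2, 8)->(1, 8): sqrt(1) = 1, (1, 8)->(0, -4): sqrt(145) = 12.041595
Sum = 25.20712
Perimeter = 25.2071

25.2071


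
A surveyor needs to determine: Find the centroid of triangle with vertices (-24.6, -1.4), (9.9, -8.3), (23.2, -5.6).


Centroid = ((x_A+x_B+x_C)/3, (y_A+y_B+y_C)/3)
= (((-24.6)+9.9+23.2)/3, ((-1.4)+(-8.3)+(-5.6))/3)
= (2.8333, -5.1)

(2.8333, -5.1)


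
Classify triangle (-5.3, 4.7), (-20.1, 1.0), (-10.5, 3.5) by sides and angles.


Side lengths squared: AB^2=232.73, BC^2=98.41, CA^2=28.48
Sorted: [28.48, 98.41, 232.73]
By sides: Scalene, By angles: Obtuse

Scalene, Obtuse


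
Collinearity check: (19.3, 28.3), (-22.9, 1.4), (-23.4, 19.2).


Cross product: ((-22.9)-19.3)*(19.2-28.3) - (1.4-28.3)*((-23.4)-19.3)
= -764.61

No, not collinear


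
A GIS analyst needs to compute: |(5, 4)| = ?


|u| = sqrt(5^2 + 4^2) = sqrt(41) = 6.4031

6.4031


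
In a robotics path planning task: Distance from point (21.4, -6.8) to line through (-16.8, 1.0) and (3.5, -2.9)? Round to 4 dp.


|cross product| = 9.36
|line direction| = sqrt(427.3) = 20.6712
Distance = 9.36/sqrt(427.3) = 0.4528

0.4528


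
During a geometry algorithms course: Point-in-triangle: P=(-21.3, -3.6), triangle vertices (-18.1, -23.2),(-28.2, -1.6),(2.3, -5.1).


Cross products: AB x AP = -128.84, BC x BP = -36.85, CA x CP = -457.76
All same sign? yes

Yes, inside


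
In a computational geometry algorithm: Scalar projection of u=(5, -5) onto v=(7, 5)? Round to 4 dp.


u.v = 10, |v| = sqrt(74) = 8.6023
Scalar projection = u.v / |v| = 10 / sqrt(74) = 1.1625

1.1625


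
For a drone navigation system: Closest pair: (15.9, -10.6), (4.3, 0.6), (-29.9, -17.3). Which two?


d(P0,P1) = 16.1245, d(P0,P2) = 46.2875, d(P1,P2) = 38.6012
Closest: P0 and P1

Closest pair: (15.9, -10.6) and (4.3, 0.6), distance = 16.1245


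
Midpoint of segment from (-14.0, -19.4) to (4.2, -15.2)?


M = (((-14)+4.2)/2, ((-19.4)+(-15.2))/2)
= (-4.9, -17.3)

(-4.9, -17.3)


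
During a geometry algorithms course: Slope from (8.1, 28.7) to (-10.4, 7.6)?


slope = (y2-y1)/(x2-x1) = (7.6-28.7)/((-10.4)-8.1) = (-21.1)/(-18.5) = 1.1405

1.1405


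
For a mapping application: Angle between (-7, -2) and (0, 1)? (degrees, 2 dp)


u.v = -2, |u| = sqrt(53) = 7.2801, |v| = sqrt(1) = 1
cos(theta) = u.v/(|u||v|) = -2/sqrt(53) = -0.274721
theta = acos(-0.274721) = 105.95 degrees

105.95 degrees


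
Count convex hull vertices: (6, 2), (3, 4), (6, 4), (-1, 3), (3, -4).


Convex hull vertices (CCW): (-1, 3), (3, -4), (6, 2), (6, 4), (3, 4)
Count = 5

5


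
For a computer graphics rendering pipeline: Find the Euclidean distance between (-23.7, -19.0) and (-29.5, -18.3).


dx=-5.8, dy=0.7
d^2 = (-5.8)^2 + 0.7^2 = 34.13
d = sqrt(34.13) = 5.8421

5.8421


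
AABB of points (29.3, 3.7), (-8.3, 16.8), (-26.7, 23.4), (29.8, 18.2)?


x range: [-26.7, 29.8]
y range: [3.7, 23.4]
Bounding box: (-26.7,3.7) to (29.8,23.4)

(-26.7,3.7) to (29.8,23.4)


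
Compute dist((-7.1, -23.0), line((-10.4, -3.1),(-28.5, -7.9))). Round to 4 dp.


|cross product| = 376.03
|line direction| = sqrt(350.65) = 18.7257
Distance = 376.03/sqrt(350.65) = 20.081

20.081


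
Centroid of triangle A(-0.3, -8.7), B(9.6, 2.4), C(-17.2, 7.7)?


Centroid = ((x_A+x_B+x_C)/3, (y_A+y_B+y_C)/3)
= (((-0.3)+9.6+(-17.2))/3, ((-8.7)+2.4+7.7)/3)
= (-2.6333, 0.4667)

(-2.6333, 0.4667)


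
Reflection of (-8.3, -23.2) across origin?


Reflection over origin: (x,y) -> (-x,-y)
(-8.3, -23.2) -> (8.3, 23.2)

(8.3, 23.2)


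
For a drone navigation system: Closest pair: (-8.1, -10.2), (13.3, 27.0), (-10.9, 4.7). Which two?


d(P0,P1) = 42.9162, d(P0,P2) = 15.1608, d(P1,P2) = 32.9079
Closest: P0 and P2

Closest pair: (-8.1, -10.2) and (-10.9, 4.7), distance = 15.1608


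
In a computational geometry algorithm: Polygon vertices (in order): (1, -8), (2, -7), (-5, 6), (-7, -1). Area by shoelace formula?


Shoelace sum: (1*(-7) - 2*(-8)) + (2*6 - (-5)*(-7)) + ((-5)*(-1) - (-7)*6) + ((-7)*(-8) - 1*(-1))
= 90
Area = |90|/2 = 45

45


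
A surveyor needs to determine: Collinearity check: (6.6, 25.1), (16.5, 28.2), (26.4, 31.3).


Cross product: (16.5-6.6)*(31.3-25.1) - (28.2-25.1)*(26.4-6.6)
= 0

Yes, collinear


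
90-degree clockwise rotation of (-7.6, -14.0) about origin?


90° CW: (x,y) -> (y, -x)
(-7.6,-14) -> (-14, 7.6)

(-14, 7.6)


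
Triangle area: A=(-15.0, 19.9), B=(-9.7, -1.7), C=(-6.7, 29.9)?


Area = |x_A(y_B-y_C) + x_B(y_C-y_A) + x_C(y_A-y_B)|/2
= |474 + (-97) + (-144.72)|/2
= 232.28/2 = 116.14

116.14


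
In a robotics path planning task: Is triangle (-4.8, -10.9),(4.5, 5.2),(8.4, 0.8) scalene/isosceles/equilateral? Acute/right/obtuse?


Side lengths squared: AB^2=345.7, BC^2=34.57, CA^2=311.13
Sorted: [34.57, 311.13, 345.7]
By sides: Scalene, By angles: Right

Scalene, Right


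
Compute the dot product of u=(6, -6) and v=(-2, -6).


u . v = u_x*v_x + u_y*v_y = 6*(-2) + (-6)*(-6)
= (-12) + 36 = 24

24


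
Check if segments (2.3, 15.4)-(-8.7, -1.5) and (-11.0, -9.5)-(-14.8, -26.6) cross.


Cross products: d1=132.81, d2=8.93, d3=49.13, d4=173.01
d1*d2 < 0 and d3*d4 < 0? no

No, they don't intersect


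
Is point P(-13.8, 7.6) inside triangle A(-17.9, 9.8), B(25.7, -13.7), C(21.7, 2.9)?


Cross products: AB x AP = 0.43, BC x BP = 570.5, CA x CP = 58.83
All same sign? yes

Yes, inside


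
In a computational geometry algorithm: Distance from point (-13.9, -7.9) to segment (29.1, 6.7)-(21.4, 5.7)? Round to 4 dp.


Project P onto AB: t = 1 (clamped to [0,1])
Closest point on segment: (21.4, 5.7)
Distance: 37.8292

37.8292


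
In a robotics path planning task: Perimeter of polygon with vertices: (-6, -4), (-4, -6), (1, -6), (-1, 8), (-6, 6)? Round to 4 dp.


Sides: (-6, -4)->(-4, -6): sqrt(8) = 2.828427, (-4, -6)->(1, -6): sqrt(25) = 5, (1, -6)->(-1, 8): sqrt(200) = 14.142136, (-1, 8)->(-6, 6): sqrt(29) = 5.385165, (-6, 6)->(-6, -4): sqrt(100) = 10
Sum = 37.355728
Perimeter = 37.3557

37.3557


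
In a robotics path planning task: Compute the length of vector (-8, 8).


|u| = sqrt((-8)^2 + 8^2) = sqrt(128) = 11.3137

11.3137


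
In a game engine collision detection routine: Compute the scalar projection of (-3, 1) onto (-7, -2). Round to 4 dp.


u.v = 19, |v| = sqrt(53) = 7.2801
Scalar projection = u.v / |v| = 19 / sqrt(53) = 2.6099

2.6099


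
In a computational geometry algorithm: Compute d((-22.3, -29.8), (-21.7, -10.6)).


dx=0.6, dy=19.2
d^2 = 0.6^2 + 19.2^2 = 369
d = sqrt(369) = 19.2094

19.2094


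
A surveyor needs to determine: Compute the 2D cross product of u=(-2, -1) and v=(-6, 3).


u x v = u_x*v_y - u_y*v_x = (-2)*3 - (-1)*(-6)
= (-6) - 6 = -12

-12


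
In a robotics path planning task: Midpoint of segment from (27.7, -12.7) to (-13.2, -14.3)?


M = ((27.7+(-13.2))/2, ((-12.7)+(-14.3))/2)
= (7.25, -13.5)

(7.25, -13.5)


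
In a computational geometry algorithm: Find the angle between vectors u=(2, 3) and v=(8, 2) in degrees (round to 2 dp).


u.v = 22, |u| = sqrt(13) = 3.6056, |v| = sqrt(68) = 8.2462
cos(theta) = u.v/(|u||v|) = 22/sqrt(884) = 0.73994
theta = acos(0.73994) = 42.27 degrees

42.27 degrees


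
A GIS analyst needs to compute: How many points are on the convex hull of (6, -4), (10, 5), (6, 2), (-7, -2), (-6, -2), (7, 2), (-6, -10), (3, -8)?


Convex hull vertices (CCW): (-7, -2), (-6, -10), (3, -8), (6, -4), (10, 5)
Count = 5

5


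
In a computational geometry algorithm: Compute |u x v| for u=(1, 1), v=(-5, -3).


|u x v| = |1*(-3) - 1*(-5)|
= |(-3) - (-5)| = 2

2


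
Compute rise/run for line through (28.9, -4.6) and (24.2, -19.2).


slope = (y2-y1)/(x2-x1) = ((-19.2)-(-4.6))/(24.2-28.9) = (-14.6)/(-4.7) = 3.1064

3.1064


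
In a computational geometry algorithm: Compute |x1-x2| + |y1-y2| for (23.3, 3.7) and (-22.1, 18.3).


|23.3-(-22.1)| + |3.7-18.3| = 45.4 + 14.6 = 60

60


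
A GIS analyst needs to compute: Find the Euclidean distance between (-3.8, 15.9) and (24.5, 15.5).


dx=28.3, dy=-0.4
d^2 = 28.3^2 + (-0.4)^2 = 801.05
d = sqrt(801.05) = 28.3028

28.3028


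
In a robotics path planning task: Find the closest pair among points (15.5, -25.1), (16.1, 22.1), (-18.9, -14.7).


d(P0,P1) = 47.2038, d(P0,P2) = 35.9377, d(P1,P2) = 50.7862
Closest: P0 and P2

Closest pair: (15.5, -25.1) and (-18.9, -14.7), distance = 35.9377


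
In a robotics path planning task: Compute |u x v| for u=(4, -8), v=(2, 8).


|u x v| = |4*8 - (-8)*2|
= |32 - (-16)| = 48

48


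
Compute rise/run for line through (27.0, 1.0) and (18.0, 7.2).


slope = (y2-y1)/(x2-x1) = (7.2-1)/(18-27) = 6.2/(-9) = -0.6889

-0.6889


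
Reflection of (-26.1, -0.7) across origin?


Reflection over origin: (x,y) -> (-x,-y)
(-26.1, -0.7) -> (26.1, 0.7)

(26.1, 0.7)


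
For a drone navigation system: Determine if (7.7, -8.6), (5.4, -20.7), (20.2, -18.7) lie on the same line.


Cross product: (5.4-7.7)*((-18.7)-(-8.6)) - ((-20.7)-(-8.6))*(20.2-7.7)
= 174.48

No, not collinear


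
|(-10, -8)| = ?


|u| = sqrt((-10)^2 + (-8)^2) = sqrt(164) = 12.8062

12.8062


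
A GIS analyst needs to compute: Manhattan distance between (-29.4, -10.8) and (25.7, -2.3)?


|(-29.4)-25.7| + |(-10.8)-(-2.3)| = 55.1 + 8.5 = 63.6

63.6


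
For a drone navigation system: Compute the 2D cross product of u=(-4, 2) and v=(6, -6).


u x v = u_x*v_y - u_y*v_x = (-4)*(-6) - 2*6
= 24 - 12 = 12

12


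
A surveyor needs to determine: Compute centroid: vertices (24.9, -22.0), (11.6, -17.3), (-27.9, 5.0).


Centroid = ((x_A+x_B+x_C)/3, (y_A+y_B+y_C)/3)
= ((24.9+11.6+(-27.9))/3, ((-22)+(-17.3)+5)/3)
= (2.8667, -11.4333)

(2.8667, -11.4333)


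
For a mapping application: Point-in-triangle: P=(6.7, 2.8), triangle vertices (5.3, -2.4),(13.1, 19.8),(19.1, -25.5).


Cross products: AB x AP = 9.48, BC x BP = -391.92, CA x CP = -104.1
All same sign? no

No, outside


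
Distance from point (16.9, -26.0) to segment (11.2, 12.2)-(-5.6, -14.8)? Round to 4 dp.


Project P onto AB: t = 0.9252 (clamped to [0,1])
Closest point on segment: (-4.344, -12.7815)
Distance: 25.0208

25.0208


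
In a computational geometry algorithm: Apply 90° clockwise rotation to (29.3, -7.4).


90° CW: (x,y) -> (y, -x)
(29.3,-7.4) -> (-7.4, -29.3)

(-7.4, -29.3)


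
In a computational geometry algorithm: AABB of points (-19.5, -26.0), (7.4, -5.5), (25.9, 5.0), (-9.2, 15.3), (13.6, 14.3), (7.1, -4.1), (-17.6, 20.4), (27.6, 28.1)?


x range: [-19.5, 27.6]
y range: [-26, 28.1]
Bounding box: (-19.5,-26) to (27.6,28.1)

(-19.5,-26) to (27.6,28.1)


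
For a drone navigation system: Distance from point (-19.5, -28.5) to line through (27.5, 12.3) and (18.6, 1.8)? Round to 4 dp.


|cross product| = 130.38
|line direction| = sqrt(189.46) = 13.7644
Distance = 130.38/sqrt(189.46) = 9.4722

9.4722


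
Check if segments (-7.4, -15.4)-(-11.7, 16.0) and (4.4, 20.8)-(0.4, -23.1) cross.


Cross products: d1=-373.22, d2=-687.59, d3=-526.18, d4=-211.81
d1*d2 < 0 and d3*d4 < 0? no

No, they don't intersect


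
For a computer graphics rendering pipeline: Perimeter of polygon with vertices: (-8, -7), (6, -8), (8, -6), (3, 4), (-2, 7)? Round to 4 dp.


Sides: (-8, -7)->(6, -8): sqrt(197) = 14.035669, (6, -8)->(8, -6): sqrt(8) = 2.828427, (8, -6)->(3, 4): sqrt(125) = 11.18034, (3, 4)->(-2, 7): sqrt(34) = 5.830952, (-2, 7)->(-8, -7): sqrt(232) = 15.231546
Sum = 49.106934
Perimeter = 49.1069

49.1069


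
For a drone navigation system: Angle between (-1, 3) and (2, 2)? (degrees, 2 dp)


u.v = 4, |u| = sqrt(10) = 3.1623, |v| = sqrt(8) = 2.8284
cos(theta) = u.v/(|u||v|) = 4/sqrt(80) = 0.447214
theta = acos(0.447214) = 63.43 degrees

63.43 degrees


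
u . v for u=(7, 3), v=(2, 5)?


u . v = u_x*v_x + u_y*v_y = 7*2 + 3*5
= 14 + 15 = 29

29


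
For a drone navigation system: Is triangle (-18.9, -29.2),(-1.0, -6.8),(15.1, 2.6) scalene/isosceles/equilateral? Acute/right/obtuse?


Side lengths squared: AB^2=822.17, BC^2=347.57, CA^2=2167.24
Sorted: [347.57, 822.17, 2167.24]
By sides: Scalene, By angles: Obtuse

Scalene, Obtuse


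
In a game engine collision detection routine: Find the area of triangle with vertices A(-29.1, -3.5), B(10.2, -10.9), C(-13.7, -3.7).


Area = |x_A(y_B-y_C) + x_B(y_C-y_A) + x_C(y_A-y_B)|/2
= |209.52 + (-2.04) + (-101.38)|/2
= 106.1/2 = 53.05

53.05


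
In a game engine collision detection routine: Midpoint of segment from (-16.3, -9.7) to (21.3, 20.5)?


M = (((-16.3)+21.3)/2, ((-9.7)+20.5)/2)
= (2.5, 5.4)

(2.5, 5.4)


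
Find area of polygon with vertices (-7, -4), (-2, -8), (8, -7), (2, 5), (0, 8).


Shoelace sum: ((-7)*(-8) - (-2)*(-4)) + ((-2)*(-7) - 8*(-8)) + (8*5 - 2*(-7)) + (2*8 - 0*5) + (0*(-4) - (-7)*8)
= 252
Area = |252|/2 = 126

126


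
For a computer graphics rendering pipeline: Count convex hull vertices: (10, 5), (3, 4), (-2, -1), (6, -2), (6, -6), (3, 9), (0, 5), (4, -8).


Convex hull vertices (CCW): (-2, -1), (4, -8), (6, -6), (10, 5), (3, 9), (0, 5)
Count = 6

6


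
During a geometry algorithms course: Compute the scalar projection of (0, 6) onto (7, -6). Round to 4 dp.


u.v = -36, |v| = sqrt(85) = 9.2195
Scalar projection = u.v / |v| = -36 / sqrt(85) = -3.9047

-3.9047


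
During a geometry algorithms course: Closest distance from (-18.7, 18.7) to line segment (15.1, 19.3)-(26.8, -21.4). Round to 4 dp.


Project P onto AB: t = 0 (clamped to [0,1])
Closest point on segment: (15.1, 19.3)
Distance: 33.8053

33.8053


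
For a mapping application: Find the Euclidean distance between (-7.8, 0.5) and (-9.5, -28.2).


dx=-1.7, dy=-28.7
d^2 = (-1.7)^2 + (-28.7)^2 = 826.58
d = sqrt(826.58) = 28.7503

28.7503


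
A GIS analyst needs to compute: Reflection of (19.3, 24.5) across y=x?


Reflection over y=x: (x,y) -> (y,x)
(19.3, 24.5) -> (24.5, 19.3)

(24.5, 19.3)


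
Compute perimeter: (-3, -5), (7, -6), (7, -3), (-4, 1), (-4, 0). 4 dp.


Sides: (-3, -5)->(7, -6): sqrt(101) = 10.049876, (7, -6)->(7, -3): sqrt(9) = 3, (7, -3)->(-4, 1): sqrt(137) = 11.7047, (-4, 1)->(-4, 0): sqrt(1) = 1, (-4, 0)->(-3, -5): sqrt(26) = 5.09902
Sum = 30.853596
Perimeter = 30.8536

30.8536


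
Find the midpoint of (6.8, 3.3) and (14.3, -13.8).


M = ((6.8+14.3)/2, (3.3+(-13.8))/2)
= (10.55, -5.25)

(10.55, -5.25)


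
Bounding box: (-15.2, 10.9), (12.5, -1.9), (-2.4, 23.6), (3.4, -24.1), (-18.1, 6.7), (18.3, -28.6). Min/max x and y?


x range: [-18.1, 18.3]
y range: [-28.6, 23.6]
Bounding box: (-18.1,-28.6) to (18.3,23.6)

(-18.1,-28.6) to (18.3,23.6)


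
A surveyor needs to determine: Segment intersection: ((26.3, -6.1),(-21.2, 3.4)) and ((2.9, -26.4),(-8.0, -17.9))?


Cross products: d1=-420.17, d2=-119.97, d3=1186.55, d4=886.35
d1*d2 < 0 and d3*d4 < 0? no

No, they don't intersect


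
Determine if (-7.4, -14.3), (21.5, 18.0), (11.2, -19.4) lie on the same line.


Cross product: (21.5-(-7.4))*((-19.4)-(-14.3)) - (18-(-14.3))*(11.2-(-7.4))
= -748.17

No, not collinear


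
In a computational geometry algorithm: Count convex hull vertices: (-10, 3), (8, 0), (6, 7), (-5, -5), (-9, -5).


Convex hull vertices (CCW): (-10, 3), (-9, -5), (-5, -5), (8, 0), (6, 7)
Count = 5

5


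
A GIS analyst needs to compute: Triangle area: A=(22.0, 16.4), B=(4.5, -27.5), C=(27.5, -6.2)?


Area = |x_A(y_B-y_C) + x_B(y_C-y_A) + x_C(y_A-y_B)|/2
= |(-468.6) + (-101.7) + 1207.25|/2
= 636.95/2 = 318.475

318.475


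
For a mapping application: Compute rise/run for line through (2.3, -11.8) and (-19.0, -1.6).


slope = (y2-y1)/(x2-x1) = ((-1.6)-(-11.8))/((-19)-2.3) = 10.2/(-21.3) = -0.4789

-0.4789


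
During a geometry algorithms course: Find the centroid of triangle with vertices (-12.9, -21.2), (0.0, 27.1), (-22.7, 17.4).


Centroid = ((x_A+x_B+x_C)/3, (y_A+y_B+y_C)/3)
= (((-12.9)+0+(-22.7))/3, ((-21.2)+27.1+17.4)/3)
= (-11.8667, 7.7667)

(-11.8667, 7.7667)


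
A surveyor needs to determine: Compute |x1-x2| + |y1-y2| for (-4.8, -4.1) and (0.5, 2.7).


|(-4.8)-0.5| + |(-4.1)-2.7| = 5.3 + 6.8 = 12.1

12.1


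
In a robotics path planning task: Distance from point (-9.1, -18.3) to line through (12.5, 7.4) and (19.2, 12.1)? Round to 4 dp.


|cross product| = 70.67
|line direction| = sqrt(66.98) = 8.1841
Distance = 70.67/sqrt(66.98) = 8.635

8.635


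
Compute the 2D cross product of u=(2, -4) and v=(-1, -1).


u x v = u_x*v_y - u_y*v_x = 2*(-1) - (-4)*(-1)
= (-2) - 4 = -6

-6


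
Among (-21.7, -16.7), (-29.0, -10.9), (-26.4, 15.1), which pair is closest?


d(P0,P1) = 9.3236, d(P0,P2) = 32.1455, d(P1,P2) = 26.1297
Closest: P0 and P1

Closest pair: (-21.7, -16.7) and (-29.0, -10.9), distance = 9.3236


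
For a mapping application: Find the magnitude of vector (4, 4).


|u| = sqrt(4^2 + 4^2) = sqrt(32) = 5.6569

5.6569


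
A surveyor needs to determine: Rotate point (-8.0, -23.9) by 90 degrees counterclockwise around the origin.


90° CCW: (x,y) -> (-y, x)
(-8,-23.9) -> (23.9, -8)

(23.9, -8)


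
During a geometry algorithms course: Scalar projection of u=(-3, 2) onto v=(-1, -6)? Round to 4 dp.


u.v = -9, |v| = sqrt(37) = 6.0828
Scalar projection = u.v / |v| = -9 / sqrt(37) = -1.4796

-1.4796


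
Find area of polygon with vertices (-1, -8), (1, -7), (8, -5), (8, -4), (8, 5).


Shoelace sum: ((-1)*(-7) - 1*(-8)) + (1*(-5) - 8*(-7)) + (8*(-4) - 8*(-5)) + (8*5 - 8*(-4)) + (8*(-8) - (-1)*5)
= 87
Area = |87|/2 = 43.5

43.5


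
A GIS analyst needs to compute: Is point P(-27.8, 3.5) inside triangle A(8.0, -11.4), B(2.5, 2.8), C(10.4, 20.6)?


Cross products: AB x AP = 426.41, BC x BP = 544.87, CA x CP = -1181.36
All same sign? no

No, outside


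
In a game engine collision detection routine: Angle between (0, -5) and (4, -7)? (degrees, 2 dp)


u.v = 35, |u| = sqrt(25) = 5, |v| = sqrt(65) = 8.0623
cos(theta) = u.v/(|u||v|) = 35/sqrt(1625) = 0.868243
theta = acos(0.868243) = 29.74 degrees

29.74 degrees


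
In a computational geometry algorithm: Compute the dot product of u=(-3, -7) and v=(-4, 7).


u . v = u_x*v_x + u_y*v_y = (-3)*(-4) + (-7)*7
= 12 + (-49) = -37

-37


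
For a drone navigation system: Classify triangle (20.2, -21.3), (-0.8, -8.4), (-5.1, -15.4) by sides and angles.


Side lengths squared: AB^2=607.41, BC^2=67.49, CA^2=674.9
Sorted: [67.49, 607.41, 674.9]
By sides: Scalene, By angles: Right

Scalene, Right


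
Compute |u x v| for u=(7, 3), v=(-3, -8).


|u x v| = |7*(-8) - 3*(-3)|
= |(-56) - (-9)| = 47

47


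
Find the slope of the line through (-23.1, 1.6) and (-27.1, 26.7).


slope = (y2-y1)/(x2-x1) = (26.7-1.6)/((-27.1)-(-23.1)) = 25.1/(-4) = -6.275

-6.275


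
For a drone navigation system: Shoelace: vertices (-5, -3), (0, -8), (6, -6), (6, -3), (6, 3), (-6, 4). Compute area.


Shoelace sum: ((-5)*(-8) - 0*(-3)) + (0*(-6) - 6*(-8)) + (6*(-3) - 6*(-6)) + (6*3 - 6*(-3)) + (6*4 - (-6)*3) + ((-6)*(-3) - (-5)*4)
= 222
Area = |222|/2 = 111

111


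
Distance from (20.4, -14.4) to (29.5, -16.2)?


dx=9.1, dy=-1.8
d^2 = 9.1^2 + (-1.8)^2 = 86.05
d = sqrt(86.05) = 9.2763

9.2763


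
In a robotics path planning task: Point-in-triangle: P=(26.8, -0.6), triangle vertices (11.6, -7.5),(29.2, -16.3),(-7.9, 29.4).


Cross products: AB x AP = 255.2, BC x BP = -472.79, CA x CP = 695.43
All same sign? no

No, outside


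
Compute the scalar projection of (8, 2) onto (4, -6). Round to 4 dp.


u.v = 20, |v| = sqrt(52) = 7.2111
Scalar projection = u.v / |v| = 20 / sqrt(52) = 2.7735

2.7735


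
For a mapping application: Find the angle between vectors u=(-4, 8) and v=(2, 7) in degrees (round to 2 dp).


u.v = 48, |u| = sqrt(80) = 8.9443, |v| = sqrt(53) = 7.2801
cos(theta) = u.v/(|u||v|) = 48/sqrt(4240) = 0.737154
theta = acos(0.737154) = 42.51 degrees

42.51 degrees


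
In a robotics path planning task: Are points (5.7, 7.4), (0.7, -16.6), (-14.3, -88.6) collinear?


Cross product: (0.7-5.7)*((-88.6)-7.4) - ((-16.6)-7.4)*((-14.3)-5.7)
= 0

Yes, collinear


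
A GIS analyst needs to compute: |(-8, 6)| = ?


|u| = sqrt((-8)^2 + 6^2) = sqrt(100) = 10

10


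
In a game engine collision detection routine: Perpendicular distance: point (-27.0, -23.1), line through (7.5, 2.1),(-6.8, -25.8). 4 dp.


|cross product| = 602.19
|line direction| = sqrt(982.9) = 31.3512
Distance = 602.19/sqrt(982.9) = 19.2079

19.2079


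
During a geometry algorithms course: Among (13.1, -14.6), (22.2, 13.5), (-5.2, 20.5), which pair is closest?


d(P0,P1) = 29.5368, d(P0,P2) = 39.5841, d(P1,P2) = 28.28
Closest: P1 and P2

Closest pair: (22.2, 13.5) and (-5.2, 20.5), distance = 28.28


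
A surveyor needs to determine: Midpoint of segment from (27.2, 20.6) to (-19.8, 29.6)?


M = ((27.2+(-19.8))/2, (20.6+29.6)/2)
= (3.7, 25.1)

(3.7, 25.1)


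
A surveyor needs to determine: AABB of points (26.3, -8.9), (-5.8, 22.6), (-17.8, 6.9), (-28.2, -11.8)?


x range: [-28.2, 26.3]
y range: [-11.8, 22.6]
Bounding box: (-28.2,-11.8) to (26.3,22.6)

(-28.2,-11.8) to (26.3,22.6)


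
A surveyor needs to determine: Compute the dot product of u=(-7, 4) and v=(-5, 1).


u . v = u_x*v_x + u_y*v_y = (-7)*(-5) + 4*1
= 35 + 4 = 39

39


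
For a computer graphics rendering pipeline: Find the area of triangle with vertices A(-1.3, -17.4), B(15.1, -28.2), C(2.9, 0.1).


Area = |x_A(y_B-y_C) + x_B(y_C-y_A) + x_C(y_A-y_B)|/2
= |36.79 + 264.25 + 31.32|/2
= 332.36/2 = 166.18

166.18


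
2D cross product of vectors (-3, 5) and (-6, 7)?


u x v = u_x*v_y - u_y*v_x = (-3)*7 - 5*(-6)
= (-21) - (-30) = 9

9


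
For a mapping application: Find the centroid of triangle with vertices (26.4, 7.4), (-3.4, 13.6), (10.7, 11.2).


Centroid = ((x_A+x_B+x_C)/3, (y_A+y_B+y_C)/3)
= ((26.4+(-3.4)+10.7)/3, (7.4+13.6+11.2)/3)
= (11.2333, 10.7333)

(11.2333, 10.7333)


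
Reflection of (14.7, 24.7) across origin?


Reflection over origin: (x,y) -> (-x,-y)
(14.7, 24.7) -> (-14.7, -24.7)

(-14.7, -24.7)


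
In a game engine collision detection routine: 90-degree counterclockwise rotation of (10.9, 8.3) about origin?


90° CCW: (x,y) -> (-y, x)
(10.9,8.3) -> (-8.3, 10.9)

(-8.3, 10.9)


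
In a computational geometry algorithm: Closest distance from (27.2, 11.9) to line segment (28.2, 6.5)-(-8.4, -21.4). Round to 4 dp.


Project P onto AB: t = 0 (clamped to [0,1])
Closest point on segment: (28.2, 6.5)
Distance: 5.4918

5.4918


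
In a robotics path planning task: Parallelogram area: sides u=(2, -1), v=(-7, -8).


|u x v| = |2*(-8) - (-1)*(-7)|
= |(-16) - 7| = 23

23


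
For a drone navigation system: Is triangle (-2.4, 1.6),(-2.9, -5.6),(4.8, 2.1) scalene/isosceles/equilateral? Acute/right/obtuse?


Side lengths squared: AB^2=52.09, BC^2=118.58, CA^2=52.09
Sorted: [52.09, 52.09, 118.58]
By sides: Isosceles, By angles: Obtuse

Isosceles, Obtuse


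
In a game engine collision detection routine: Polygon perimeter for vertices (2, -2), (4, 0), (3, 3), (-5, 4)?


Sides: (2, -2)->(4, 0): sqrt(8) = 2.828427, (4, 0)->(3, 3): sqrt(10) = 3.162278, (3, 3)->(-5, 4): sqrt(65) = 8.062258, (-5, 4)->(2, -2): sqrt(85) = 9.219544
Sum = 23.272507
Perimeter = 23.2725

23.2725


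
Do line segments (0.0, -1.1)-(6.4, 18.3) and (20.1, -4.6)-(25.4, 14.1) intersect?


Cross products: d1=394.42, d2=377.56, d3=-412.34, d4=-395.48
d1*d2 < 0 and d3*d4 < 0? no

No, they don't intersect


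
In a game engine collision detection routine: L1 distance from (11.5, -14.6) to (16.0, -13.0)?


|11.5-16| + |(-14.6)-(-13)| = 4.5 + 1.6 = 6.1

6.1


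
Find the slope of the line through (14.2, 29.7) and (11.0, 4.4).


slope = (y2-y1)/(x2-x1) = (4.4-29.7)/(11-14.2) = (-25.3)/(-3.2) = 7.9062

7.9062


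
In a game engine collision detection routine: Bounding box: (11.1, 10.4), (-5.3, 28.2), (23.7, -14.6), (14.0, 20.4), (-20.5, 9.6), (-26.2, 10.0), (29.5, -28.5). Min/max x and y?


x range: [-26.2, 29.5]
y range: [-28.5, 28.2]
Bounding box: (-26.2,-28.5) to (29.5,28.2)

(-26.2,-28.5) to (29.5,28.2)


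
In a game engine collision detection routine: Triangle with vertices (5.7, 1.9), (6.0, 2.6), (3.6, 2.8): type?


Side lengths squared: AB^2=0.58, BC^2=5.8, CA^2=5.22
Sorted: [0.58, 5.22, 5.8]
By sides: Scalene, By angles: Right

Scalene, Right


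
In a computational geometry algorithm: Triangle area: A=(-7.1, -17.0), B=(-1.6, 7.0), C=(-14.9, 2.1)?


Area = |x_A(y_B-y_C) + x_B(y_C-y_A) + x_C(y_A-y_B)|/2
= |(-34.79) + (-30.56) + 357.6|/2
= 292.25/2 = 146.125

146.125


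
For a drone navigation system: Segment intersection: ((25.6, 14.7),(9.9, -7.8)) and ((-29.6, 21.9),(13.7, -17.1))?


Cross products: d1=1841.04, d2=254.49, d3=-1355.04, d4=231.51
d1*d2 < 0 and d3*d4 < 0? no

No, they don't intersect


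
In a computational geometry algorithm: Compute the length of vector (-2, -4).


|u| = sqrt((-2)^2 + (-4)^2) = sqrt(20) = 4.4721

4.4721


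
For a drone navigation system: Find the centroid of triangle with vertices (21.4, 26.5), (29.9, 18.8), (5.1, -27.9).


Centroid = ((x_A+x_B+x_C)/3, (y_A+y_B+y_C)/3)
= ((21.4+29.9+5.1)/3, (26.5+18.8+(-27.9))/3)
= (18.8, 5.8)

(18.8, 5.8)


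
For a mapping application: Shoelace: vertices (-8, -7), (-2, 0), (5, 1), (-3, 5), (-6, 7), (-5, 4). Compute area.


Shoelace sum: ((-8)*0 - (-2)*(-7)) + ((-2)*1 - 5*0) + (5*5 - (-3)*1) + ((-3)*7 - (-6)*5) + ((-6)*4 - (-5)*7) + ((-5)*(-7) - (-8)*4)
= 99
Area = |99|/2 = 49.5

49.5


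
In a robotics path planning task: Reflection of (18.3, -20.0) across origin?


Reflection over origin: (x,y) -> (-x,-y)
(18.3, -20) -> (-18.3, 20)

(-18.3, 20)


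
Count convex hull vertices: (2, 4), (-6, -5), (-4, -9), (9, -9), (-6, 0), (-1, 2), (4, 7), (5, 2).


Convex hull vertices (CCW): (-6, -5), (-4, -9), (9, -9), (4, 7), (-6, 0)
Count = 5

5


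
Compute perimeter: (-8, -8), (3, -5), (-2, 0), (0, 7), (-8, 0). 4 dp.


Sides: (-8, -8)->(3, -5): sqrt(130) = 11.401754, (3, -5)->(-2, 0): sqrt(50) = 7.071068, (-2, 0)->(0, 7): sqrt(53) = 7.28011, (0, 7)->(-8, 0): sqrt(113) = 10.630146, (-8, 0)->(-8, -8): sqrt(64) = 8
Sum = 44.383078
Perimeter = 44.3831

44.3831


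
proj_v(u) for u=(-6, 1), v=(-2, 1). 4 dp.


u.v = 13, |v| = sqrt(5) = 2.2361
Scalar projection = u.v / |v| = 13 / sqrt(5) = 5.8138

5.8138


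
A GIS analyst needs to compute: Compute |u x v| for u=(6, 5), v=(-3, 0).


|u x v| = |6*0 - 5*(-3)|
= |0 - (-15)| = 15

15


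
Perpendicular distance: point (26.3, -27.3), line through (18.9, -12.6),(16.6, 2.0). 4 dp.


|cross product| = 74.23
|line direction| = sqrt(218.45) = 14.7801
Distance = 74.23/sqrt(218.45) = 5.0223

5.0223


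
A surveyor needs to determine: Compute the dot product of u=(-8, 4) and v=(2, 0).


u . v = u_x*v_x + u_y*v_y = (-8)*2 + 4*0
= (-16) + 0 = -16

-16


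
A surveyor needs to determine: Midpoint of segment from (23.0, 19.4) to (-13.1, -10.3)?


M = ((23+(-13.1))/2, (19.4+(-10.3))/2)
= (4.95, 4.55)

(4.95, 4.55)


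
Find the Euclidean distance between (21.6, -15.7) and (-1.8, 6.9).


dx=-23.4, dy=22.6
d^2 = (-23.4)^2 + 22.6^2 = 1058.32
d = sqrt(1058.32) = 32.5318

32.5318


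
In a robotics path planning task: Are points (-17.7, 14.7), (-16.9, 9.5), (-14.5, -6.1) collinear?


Cross product: ((-16.9)-(-17.7))*((-6.1)-14.7) - (9.5-14.7)*((-14.5)-(-17.7))
= 0

Yes, collinear


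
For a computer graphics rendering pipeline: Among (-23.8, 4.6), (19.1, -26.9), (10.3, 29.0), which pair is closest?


d(P0,P1) = 53.2227, d(P0,P2) = 41.9305, d(P1,P2) = 56.5884
Closest: P0 and P2

Closest pair: (-23.8, 4.6) and (10.3, 29.0), distance = 41.9305


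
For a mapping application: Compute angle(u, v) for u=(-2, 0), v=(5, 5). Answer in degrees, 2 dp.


u.v = -10, |u| = sqrt(4) = 2, |v| = sqrt(50) = 7.0711
cos(theta) = u.v/(|u||v|) = -10/sqrt(200) = -0.707107
theta = acos(-0.707107) = 135 degrees

135 degrees


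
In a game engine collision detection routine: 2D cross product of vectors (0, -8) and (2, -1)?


u x v = u_x*v_y - u_y*v_x = 0*(-1) - (-8)*2
= 0 - (-16) = 16

16


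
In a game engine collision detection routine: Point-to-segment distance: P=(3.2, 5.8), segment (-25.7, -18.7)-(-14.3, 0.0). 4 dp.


Project P onto AB: t = 1 (clamped to [0,1])
Closest point on segment: (-14.3, 0)
Distance: 18.4361

18.4361


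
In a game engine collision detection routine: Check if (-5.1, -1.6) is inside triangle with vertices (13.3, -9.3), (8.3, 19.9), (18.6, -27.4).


Cross products: AB x AP = 498.78, BC x BP = -855.27, CA x CP = 292.23
All same sign? no

No, outside


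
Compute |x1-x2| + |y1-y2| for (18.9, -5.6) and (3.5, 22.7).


|18.9-3.5| + |(-5.6)-22.7| = 15.4 + 28.3 = 43.7

43.7


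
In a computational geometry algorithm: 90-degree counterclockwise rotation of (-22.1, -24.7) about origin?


90° CCW: (x,y) -> (-y, x)
(-22.1,-24.7) -> (24.7, -22.1)

(24.7, -22.1)


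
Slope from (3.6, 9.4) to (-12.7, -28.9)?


slope = (y2-y1)/(x2-x1) = ((-28.9)-9.4)/((-12.7)-3.6) = (-38.3)/(-16.3) = 2.3497

2.3497


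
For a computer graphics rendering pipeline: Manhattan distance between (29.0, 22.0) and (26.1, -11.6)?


|29-26.1| + |22-(-11.6)| = 2.9 + 33.6 = 36.5

36.5


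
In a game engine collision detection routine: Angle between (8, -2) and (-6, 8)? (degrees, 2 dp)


u.v = -64, |u| = sqrt(68) = 8.2462, |v| = sqrt(100) = 10
cos(theta) = u.v/(|u||v|) = -64/sqrt(6800) = -0.776114
theta = acos(-0.776114) = 140.91 degrees

140.91 degrees


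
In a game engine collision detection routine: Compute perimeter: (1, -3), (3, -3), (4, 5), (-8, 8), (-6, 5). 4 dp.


Sides: (1, -3)->(3, -3): sqrt(4) = 2, (3, -3)->(4, 5): sqrt(65) = 8.062258, (4, 5)->(-8, 8): sqrt(153) = 12.369317, (-8, 8)->(-6, 5): sqrt(13) = 3.605551, (-6, 5)->(1, -3): sqrt(113) = 10.630146
Sum = 36.667272
Perimeter = 36.6673

36.6673


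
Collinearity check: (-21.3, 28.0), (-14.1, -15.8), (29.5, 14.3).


Cross product: ((-14.1)-(-21.3))*(14.3-28) - ((-15.8)-28)*(29.5-(-21.3))
= 2126.4

No, not collinear


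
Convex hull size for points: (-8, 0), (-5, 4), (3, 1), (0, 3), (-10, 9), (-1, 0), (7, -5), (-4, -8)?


Convex hull vertices (CCW): (-10, 9), (-8, 0), (-4, -8), (7, -5), (3, 1), (0, 3)
Count = 6

6


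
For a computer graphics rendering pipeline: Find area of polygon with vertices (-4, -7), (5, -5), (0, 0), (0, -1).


Shoelace sum: ((-4)*(-5) - 5*(-7)) + (5*0 - 0*(-5)) + (0*(-1) - 0*0) + (0*(-7) - (-4)*(-1))
= 51
Area = |51|/2 = 25.5

25.5


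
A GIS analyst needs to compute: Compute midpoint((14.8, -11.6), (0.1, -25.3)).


M = ((14.8+0.1)/2, ((-11.6)+(-25.3))/2)
= (7.45, -18.45)

(7.45, -18.45)


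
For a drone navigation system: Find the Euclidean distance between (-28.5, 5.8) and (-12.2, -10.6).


dx=16.3, dy=-16.4
d^2 = 16.3^2 + (-16.4)^2 = 534.65
d = sqrt(534.65) = 23.1225

23.1225


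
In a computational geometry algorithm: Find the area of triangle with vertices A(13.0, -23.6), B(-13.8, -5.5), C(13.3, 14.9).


Area = |x_A(y_B-y_C) + x_B(y_C-y_A) + x_C(y_A-y_B)|/2
= |(-265.2) + (-531.3) + (-240.73)|/2
= 1037.23/2 = 518.615

518.615


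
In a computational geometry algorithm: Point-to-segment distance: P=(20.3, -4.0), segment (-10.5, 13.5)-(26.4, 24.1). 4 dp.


Project P onto AB: t = 0.6452 (clamped to [0,1])
Closest point on segment: (13.3082, 20.3392)
Distance: 25.3236

25.3236
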